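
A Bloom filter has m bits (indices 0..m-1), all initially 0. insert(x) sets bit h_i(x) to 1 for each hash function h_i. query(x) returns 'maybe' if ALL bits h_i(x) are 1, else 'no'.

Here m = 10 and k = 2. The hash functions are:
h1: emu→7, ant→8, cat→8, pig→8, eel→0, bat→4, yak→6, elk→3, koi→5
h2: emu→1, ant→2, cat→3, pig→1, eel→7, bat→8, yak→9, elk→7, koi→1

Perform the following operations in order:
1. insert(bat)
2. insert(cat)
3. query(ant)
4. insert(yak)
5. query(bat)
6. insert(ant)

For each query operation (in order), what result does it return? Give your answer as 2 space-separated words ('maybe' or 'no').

Start: bits=0000000000
Op 1: insert bat -> sets bits 4 8 -> bits=0000100010
Op 2: insert cat -> sets bits 3 8 -> bits=0001100010
Op 3: query ant -> checks bit2=0, bit8=1 (has a 0) -> no
Op 4: insert yak -> sets bits 6 9 -> bits=0001101011
Op 5: query bat -> checks bit4=1, bit8=1 (all 1) -> maybe
Op 6: insert ant -> sets bits 2 8 -> bits=0011101011
Query results in order: no maybe

Answer: no maybe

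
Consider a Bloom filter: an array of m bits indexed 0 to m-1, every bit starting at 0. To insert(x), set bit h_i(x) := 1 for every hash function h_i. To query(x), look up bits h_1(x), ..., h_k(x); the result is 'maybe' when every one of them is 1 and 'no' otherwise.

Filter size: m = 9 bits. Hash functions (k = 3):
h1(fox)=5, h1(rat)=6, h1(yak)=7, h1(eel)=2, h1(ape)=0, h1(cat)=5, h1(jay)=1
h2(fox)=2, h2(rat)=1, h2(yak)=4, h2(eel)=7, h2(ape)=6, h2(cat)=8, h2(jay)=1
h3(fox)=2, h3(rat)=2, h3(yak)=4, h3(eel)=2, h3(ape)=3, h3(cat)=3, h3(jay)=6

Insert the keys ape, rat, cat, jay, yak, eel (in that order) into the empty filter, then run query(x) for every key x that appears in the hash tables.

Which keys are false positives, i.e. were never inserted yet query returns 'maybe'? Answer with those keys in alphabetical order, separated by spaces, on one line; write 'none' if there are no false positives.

Answer: fox

Derivation:
Start: bits=000000000
After insert 'ape': sets bits 0 3 6 -> bits=100100100
After insert 'rat': sets bits 1 2 6 -> bits=111100100
After insert 'cat': sets bits 3 5 8 -> bits=111101101
After insert 'jay': sets bits 1 6 -> bits=111101101
After insert 'yak': sets bits 4 7 -> bits=111111111
After insert 'eel': sets bits 2 7 -> bits=111111111
Not inserted: fox — query each against bits=111111111:
query fox: checks bit2=1, bit5=1 (all 1) -> maybe => FALSE POSITIVE
False positives (alphabetical): fox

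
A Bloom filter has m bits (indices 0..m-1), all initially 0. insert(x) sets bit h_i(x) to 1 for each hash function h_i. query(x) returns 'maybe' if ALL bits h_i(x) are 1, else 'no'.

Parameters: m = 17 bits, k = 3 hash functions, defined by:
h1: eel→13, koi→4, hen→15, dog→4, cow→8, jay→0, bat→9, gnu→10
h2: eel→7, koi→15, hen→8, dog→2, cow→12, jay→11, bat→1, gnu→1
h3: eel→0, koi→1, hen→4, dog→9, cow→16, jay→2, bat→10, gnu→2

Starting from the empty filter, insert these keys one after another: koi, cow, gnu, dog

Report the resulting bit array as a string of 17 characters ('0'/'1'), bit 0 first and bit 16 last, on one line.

Start: bits=00000000000000000
After insert 'koi': sets bits 1 4 15 -> bits=01001000000000010
After insert 'cow': sets bits 8 12 16 -> bits=01001000100010011
After insert 'gnu': sets bits 1 2 10 -> bits=01101000101010011
After insert 'dog': sets bits 2 4 9 -> bits=01101000111010011

Answer: 01101000111010011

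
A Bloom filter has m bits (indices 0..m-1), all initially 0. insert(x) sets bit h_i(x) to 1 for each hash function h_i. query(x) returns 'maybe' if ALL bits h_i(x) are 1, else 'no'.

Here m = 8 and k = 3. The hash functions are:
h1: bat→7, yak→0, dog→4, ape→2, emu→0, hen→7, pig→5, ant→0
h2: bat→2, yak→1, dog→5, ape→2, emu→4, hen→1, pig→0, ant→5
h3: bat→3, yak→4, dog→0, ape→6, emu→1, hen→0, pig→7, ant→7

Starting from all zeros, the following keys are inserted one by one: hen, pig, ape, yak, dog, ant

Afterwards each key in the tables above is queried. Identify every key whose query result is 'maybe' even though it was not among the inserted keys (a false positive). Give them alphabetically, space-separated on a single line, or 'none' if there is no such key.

Answer: emu

Derivation:
Start: bits=00000000
After insert 'hen': sets bits 0 1 7 -> bits=11000001
After insert 'pig': sets bits 0 5 7 -> bits=11000101
After insert 'ape': sets bits 2 6 -> bits=11100111
After insert 'yak': sets bits 0 1 4 -> bits=11101111
After insert 'dog': sets bits 0 4 5 -> bits=11101111
After insert 'ant': sets bits 0 5 7 -> bits=11101111
Not inserted: bat emu — query each against bits=11101111:
query bat: checks bit2=1, bit3=0, bit7=1 (has a 0) -> no => not a false positive
query emu: checks bit0=1, bit1=1, bit4=1 (all 1) -> maybe => FALSE POSITIVE
False positives (alphabetical): emu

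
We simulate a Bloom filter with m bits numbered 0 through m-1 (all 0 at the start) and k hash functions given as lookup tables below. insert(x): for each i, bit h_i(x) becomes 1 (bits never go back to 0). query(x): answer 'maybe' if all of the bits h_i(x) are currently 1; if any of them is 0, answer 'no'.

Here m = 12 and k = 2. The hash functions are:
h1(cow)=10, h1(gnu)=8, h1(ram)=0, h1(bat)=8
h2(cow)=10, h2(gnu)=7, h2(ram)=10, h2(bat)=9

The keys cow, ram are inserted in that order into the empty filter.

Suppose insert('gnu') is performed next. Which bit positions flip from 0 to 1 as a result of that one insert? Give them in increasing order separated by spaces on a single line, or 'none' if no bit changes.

Start: bits=000000000000
After insert 'cow': sets bits 10 -> bits=000000000010
After insert 'ram': sets bits 0 10 -> bits=100000000010
insert 'gnu' would touch bits 7 8; currently bit7=0, bit8=0
Bits that are 0 among those (would change 0->1): 7 8

Answer: 7 8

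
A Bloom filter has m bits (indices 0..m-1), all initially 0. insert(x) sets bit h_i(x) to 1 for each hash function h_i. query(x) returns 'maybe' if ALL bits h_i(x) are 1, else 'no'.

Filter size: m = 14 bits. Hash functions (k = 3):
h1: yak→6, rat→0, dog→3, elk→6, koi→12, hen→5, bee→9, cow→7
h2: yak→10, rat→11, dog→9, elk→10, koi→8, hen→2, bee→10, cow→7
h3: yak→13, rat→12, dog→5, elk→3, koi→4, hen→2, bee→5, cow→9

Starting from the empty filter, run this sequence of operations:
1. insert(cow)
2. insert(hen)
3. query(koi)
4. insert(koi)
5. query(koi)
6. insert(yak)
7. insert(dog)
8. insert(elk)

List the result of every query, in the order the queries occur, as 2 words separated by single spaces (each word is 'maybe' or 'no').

Start: bits=00000000000000
Op 1: insert cow -> sets bits 7 9 -> bits=00000001010000
Op 2: insert hen -> sets bits 2 5 -> bits=00100101010000
Op 3: query koi -> checks bit4=0, bit8=0, bit12=0 (has a 0) -> no
Op 4: insert koi -> sets bits 4 8 12 -> bits=00101101110010
Op 5: query koi -> checks bit4=1, bit8=1, bit12=1 (all 1) -> maybe
Op 6: insert yak -> sets bits 6 10 13 -> bits=00101111111011
Op 7: insert dog -> sets bits 3 5 9 -> bits=00111111111011
Op 8: insert elk -> sets bits 3 6 10 -> bits=00111111111011
Query results in order: no maybe

Answer: no maybe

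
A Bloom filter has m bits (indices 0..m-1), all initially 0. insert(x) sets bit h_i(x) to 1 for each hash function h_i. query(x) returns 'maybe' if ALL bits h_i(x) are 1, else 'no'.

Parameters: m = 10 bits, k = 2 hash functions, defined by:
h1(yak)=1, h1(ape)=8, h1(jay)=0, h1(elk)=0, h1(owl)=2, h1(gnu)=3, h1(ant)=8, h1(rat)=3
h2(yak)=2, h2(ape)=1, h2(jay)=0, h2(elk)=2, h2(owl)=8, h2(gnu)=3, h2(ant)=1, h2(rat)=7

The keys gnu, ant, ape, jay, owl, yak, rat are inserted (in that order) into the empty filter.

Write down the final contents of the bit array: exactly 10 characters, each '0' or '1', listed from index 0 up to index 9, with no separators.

Start: bits=0000000000
After insert 'gnu': sets bits 3 -> bits=0001000000
After insert 'ant': sets bits 1 8 -> bits=0101000010
After insert 'ape': sets bits 1 8 -> bits=0101000010
After insert 'jay': sets bits 0 -> bits=1101000010
After insert 'owl': sets bits 2 8 -> bits=1111000010
After insert 'yak': sets bits 1 2 -> bits=1111000010
After insert 'rat': sets bits 3 7 -> bits=1111000110

Answer: 1111000110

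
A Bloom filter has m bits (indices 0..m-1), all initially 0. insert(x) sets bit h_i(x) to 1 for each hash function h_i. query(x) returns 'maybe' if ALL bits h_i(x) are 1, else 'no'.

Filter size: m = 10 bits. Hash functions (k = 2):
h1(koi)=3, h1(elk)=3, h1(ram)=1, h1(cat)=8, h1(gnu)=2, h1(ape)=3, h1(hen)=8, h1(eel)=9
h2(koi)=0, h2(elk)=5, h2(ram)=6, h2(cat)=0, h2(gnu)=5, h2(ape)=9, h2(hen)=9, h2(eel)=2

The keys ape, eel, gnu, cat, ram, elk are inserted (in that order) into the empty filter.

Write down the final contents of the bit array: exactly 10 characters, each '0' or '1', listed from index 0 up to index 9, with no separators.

Start: bits=0000000000
After insert 'ape': sets bits 3 9 -> bits=0001000001
After insert 'eel': sets bits 2 9 -> bits=0011000001
After insert 'gnu': sets bits 2 5 -> bits=0011010001
After insert 'cat': sets bits 0 8 -> bits=1011010011
After insert 'ram': sets bits 1 6 -> bits=1111011011
After insert 'elk': sets bits 3 5 -> bits=1111011011

Answer: 1111011011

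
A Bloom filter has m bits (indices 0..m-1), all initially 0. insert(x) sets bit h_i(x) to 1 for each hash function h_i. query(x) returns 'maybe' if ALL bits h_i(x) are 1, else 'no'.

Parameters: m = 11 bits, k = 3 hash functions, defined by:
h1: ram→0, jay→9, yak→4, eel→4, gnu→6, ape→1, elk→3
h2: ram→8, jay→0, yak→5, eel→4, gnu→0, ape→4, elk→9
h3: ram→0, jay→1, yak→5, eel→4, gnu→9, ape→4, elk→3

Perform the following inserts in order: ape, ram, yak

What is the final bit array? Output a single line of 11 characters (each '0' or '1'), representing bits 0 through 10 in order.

Answer: 11001100100

Derivation:
Start: bits=00000000000
After insert 'ape': sets bits 1 4 -> bits=01001000000
After insert 'ram': sets bits 0 8 -> bits=11001000100
After insert 'yak': sets bits 4 5 -> bits=11001100100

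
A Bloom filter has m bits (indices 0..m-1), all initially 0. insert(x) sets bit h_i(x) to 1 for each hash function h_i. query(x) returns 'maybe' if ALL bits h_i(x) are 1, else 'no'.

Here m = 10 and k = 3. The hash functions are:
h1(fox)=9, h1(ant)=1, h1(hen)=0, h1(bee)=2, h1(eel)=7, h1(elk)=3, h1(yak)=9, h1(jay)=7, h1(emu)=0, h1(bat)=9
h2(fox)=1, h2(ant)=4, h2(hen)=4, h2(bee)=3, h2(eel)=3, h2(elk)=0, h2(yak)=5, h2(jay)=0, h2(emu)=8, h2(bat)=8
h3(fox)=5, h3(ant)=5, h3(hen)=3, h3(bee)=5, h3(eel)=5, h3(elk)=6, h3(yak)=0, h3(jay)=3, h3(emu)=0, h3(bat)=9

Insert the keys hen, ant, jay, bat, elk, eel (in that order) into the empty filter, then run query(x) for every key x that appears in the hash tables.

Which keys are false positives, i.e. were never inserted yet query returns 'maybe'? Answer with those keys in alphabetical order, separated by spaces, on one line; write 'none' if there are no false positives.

Start: bits=0000000000
After insert 'hen': sets bits 0 3 4 -> bits=1001100000
After insert 'ant': sets bits 1 4 5 -> bits=1101110000
After insert 'jay': sets bits 0 3 7 -> bits=1101110100
After insert 'bat': sets bits 8 9 -> bits=1101110111
After insert 'elk': sets bits 0 3 6 -> bits=1101111111
After insert 'eel': sets bits 3 5 7 -> bits=1101111111
Not inserted: bee emu fox yak — query each against bits=1101111111:
query bee: checks bit2=0, bit3=1, bit5=1 (has a 0) -> no => not a false positive
query emu: checks bit0=1, bit8=1 (all 1) -> maybe => FALSE POSITIVE
query fox: checks bit1=1, bit5=1, bit9=1 (all 1) -> maybe => FALSE POSITIVE
query yak: checks bit0=1, bit5=1, bit9=1 (all 1) -> maybe => FALSE POSITIVE
False positives (alphabetical): emu fox yak

Answer: emu fox yak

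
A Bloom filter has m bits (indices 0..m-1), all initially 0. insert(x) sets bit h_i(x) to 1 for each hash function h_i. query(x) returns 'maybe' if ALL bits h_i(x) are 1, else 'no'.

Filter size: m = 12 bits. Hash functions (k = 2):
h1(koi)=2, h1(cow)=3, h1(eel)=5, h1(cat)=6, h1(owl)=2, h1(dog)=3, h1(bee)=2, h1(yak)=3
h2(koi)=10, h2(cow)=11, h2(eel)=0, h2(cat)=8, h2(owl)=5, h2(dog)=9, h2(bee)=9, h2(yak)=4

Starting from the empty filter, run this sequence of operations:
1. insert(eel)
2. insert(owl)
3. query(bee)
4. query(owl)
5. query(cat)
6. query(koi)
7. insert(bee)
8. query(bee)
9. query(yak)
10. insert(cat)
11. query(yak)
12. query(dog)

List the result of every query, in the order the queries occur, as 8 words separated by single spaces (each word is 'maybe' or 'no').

Answer: no maybe no no maybe no no no

Derivation:
Start: bits=000000000000
Op 1: insert eel -> sets bits 0 5 -> bits=100001000000
Op 2: insert owl -> sets bits 2 5 -> bits=101001000000
Op 3: query bee -> checks bit2=1, bit9=0 (has a 0) -> no
Op 4: query owl -> checks bit2=1, bit5=1 (all 1) -> maybe
Op 5: query cat -> checks bit6=0, bit8=0 (has a 0) -> no
Op 6: query koi -> checks bit2=1, bit10=0 (has a 0) -> no
Op 7: insert bee -> sets bits 2 9 -> bits=101001000100
Op 8: query bee -> checks bit2=1, bit9=1 (all 1) -> maybe
Op 9: query yak -> checks bit3=0, bit4=0 (has a 0) -> no
Op 10: insert cat -> sets bits 6 8 -> bits=101001101100
Op 11: query yak -> checks bit3=0, bit4=0 (has a 0) -> no
Op 12: query dog -> checks bit3=0, bit9=1 (has a 0) -> no
Query results in order: no maybe no no maybe no no no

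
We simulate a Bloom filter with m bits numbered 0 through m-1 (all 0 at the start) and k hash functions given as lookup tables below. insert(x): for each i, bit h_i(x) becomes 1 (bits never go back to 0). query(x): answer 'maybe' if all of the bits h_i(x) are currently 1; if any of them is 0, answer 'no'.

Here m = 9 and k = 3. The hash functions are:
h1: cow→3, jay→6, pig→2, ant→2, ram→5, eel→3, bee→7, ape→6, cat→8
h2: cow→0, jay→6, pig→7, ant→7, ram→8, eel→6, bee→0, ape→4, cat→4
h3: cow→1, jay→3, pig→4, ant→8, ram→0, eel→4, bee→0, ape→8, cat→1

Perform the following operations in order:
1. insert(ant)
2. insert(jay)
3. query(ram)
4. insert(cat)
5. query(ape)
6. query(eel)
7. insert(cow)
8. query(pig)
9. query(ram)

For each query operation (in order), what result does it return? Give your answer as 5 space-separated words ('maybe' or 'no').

Answer: no maybe maybe maybe no

Derivation:
Start: bits=000000000
Op 1: insert ant -> sets bits 2 7 8 -> bits=001000011
Op 2: insert jay -> sets bits 3 6 -> bits=001100111
Op 3: query ram -> checks bit0=0, bit5=0, bit8=1 (has a 0) -> no
Op 4: insert cat -> sets bits 1 4 8 -> bits=011110111
Op 5: query ape -> checks bit4=1, bit6=1, bit8=1 (all 1) -> maybe
Op 6: query eel -> checks bit3=1, bit4=1, bit6=1 (all 1) -> maybe
Op 7: insert cow -> sets bits 0 1 3 -> bits=111110111
Op 8: query pig -> checks bit2=1, bit4=1, bit7=1 (all 1) -> maybe
Op 9: query ram -> checks bit0=1, bit5=0, bit8=1 (has a 0) -> no
Query results in order: no maybe maybe maybe no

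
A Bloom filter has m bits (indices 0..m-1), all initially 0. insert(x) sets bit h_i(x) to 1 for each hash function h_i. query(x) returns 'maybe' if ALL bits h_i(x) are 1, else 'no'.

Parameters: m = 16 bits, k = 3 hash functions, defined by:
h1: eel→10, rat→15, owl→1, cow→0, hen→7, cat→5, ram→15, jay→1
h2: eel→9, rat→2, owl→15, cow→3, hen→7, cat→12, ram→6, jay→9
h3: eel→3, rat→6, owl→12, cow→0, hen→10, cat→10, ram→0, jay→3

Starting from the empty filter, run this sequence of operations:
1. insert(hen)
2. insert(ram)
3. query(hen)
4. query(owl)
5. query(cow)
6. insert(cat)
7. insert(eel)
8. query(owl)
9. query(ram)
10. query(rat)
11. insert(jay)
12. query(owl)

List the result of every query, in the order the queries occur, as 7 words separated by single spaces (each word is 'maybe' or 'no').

Start: bits=0000000000000000
Op 1: insert hen -> sets bits 7 10 -> bits=0000000100100000
Op 2: insert ram -> sets bits 0 6 15 -> bits=1000001100100001
Op 3: query hen -> checks bit7=1, bit10=1 (all 1) -> maybe
Op 4: query owl -> checks bit1=0, bit12=0, bit15=1 (has a 0) -> no
Op 5: query cow -> checks bit0=1, bit3=0 (has a 0) -> no
Op 6: insert cat -> sets bits 5 10 12 -> bits=1000011100101001
Op 7: insert eel -> sets bits 3 9 10 -> bits=1001011101101001
Op 8: query owl -> checks bit1=0, bit12=1, bit15=1 (has a 0) -> no
Op 9: query ram -> checks bit0=1, bit6=1, bit15=1 (all 1) -> maybe
Op 10: query rat -> checks bit2=0, bit6=1, bit15=1 (has a 0) -> no
Op 11: insert jay -> sets bits 1 3 9 -> bits=1101011101101001
Op 12: query owl -> checks bit1=1, bit12=1, bit15=1 (all 1) -> maybe
Query results in order: maybe no no no maybe no maybe

Answer: maybe no no no maybe no maybe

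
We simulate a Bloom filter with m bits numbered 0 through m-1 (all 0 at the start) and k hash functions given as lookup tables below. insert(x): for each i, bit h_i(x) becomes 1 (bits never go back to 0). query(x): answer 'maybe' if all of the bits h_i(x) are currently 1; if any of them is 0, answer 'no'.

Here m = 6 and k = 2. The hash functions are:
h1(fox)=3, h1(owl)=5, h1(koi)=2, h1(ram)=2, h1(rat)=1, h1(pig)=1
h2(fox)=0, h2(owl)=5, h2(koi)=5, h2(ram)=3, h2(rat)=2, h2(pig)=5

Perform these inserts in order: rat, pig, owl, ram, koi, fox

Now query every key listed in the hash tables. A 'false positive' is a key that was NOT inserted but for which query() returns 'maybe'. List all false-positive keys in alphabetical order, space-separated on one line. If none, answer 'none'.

Start: bits=000000
After insert 'rat': sets bits 1 2 -> bits=011000
After insert 'pig': sets bits 1 5 -> bits=011001
After insert 'owl': sets bits 5 -> bits=011001
After insert 'ram': sets bits 2 3 -> bits=011101
After insert 'koi': sets bits 2 5 -> bits=011101
After insert 'fox': sets bits 0 3 -> bits=111101
Not inserted: (none) — query each against bits=111101:
False positives (alphabetical): none

Answer: none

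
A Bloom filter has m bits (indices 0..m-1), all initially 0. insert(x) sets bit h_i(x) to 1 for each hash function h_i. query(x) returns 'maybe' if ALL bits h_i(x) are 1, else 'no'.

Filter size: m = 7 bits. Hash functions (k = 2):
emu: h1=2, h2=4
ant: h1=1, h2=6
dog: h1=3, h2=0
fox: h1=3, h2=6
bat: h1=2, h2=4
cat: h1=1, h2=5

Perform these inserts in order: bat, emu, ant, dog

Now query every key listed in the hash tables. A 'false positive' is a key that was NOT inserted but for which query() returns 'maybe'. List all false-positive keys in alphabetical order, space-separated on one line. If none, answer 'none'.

Start: bits=0000000
After insert 'bat': sets bits 2 4 -> bits=0010100
After insert 'emu': sets bits 2 4 -> bits=0010100
After insert 'ant': sets bits 1 6 -> bits=0110101
After insert 'dog': sets bits 0 3 -> bits=1111101
Not inserted: cat fox — query each against bits=1111101:
query cat: checks bit1=1, bit5=0 (has a 0) -> no => not a false positive
query fox: checks bit3=1, bit6=1 (all 1) -> maybe => FALSE POSITIVE
False positives (alphabetical): fox

Answer: fox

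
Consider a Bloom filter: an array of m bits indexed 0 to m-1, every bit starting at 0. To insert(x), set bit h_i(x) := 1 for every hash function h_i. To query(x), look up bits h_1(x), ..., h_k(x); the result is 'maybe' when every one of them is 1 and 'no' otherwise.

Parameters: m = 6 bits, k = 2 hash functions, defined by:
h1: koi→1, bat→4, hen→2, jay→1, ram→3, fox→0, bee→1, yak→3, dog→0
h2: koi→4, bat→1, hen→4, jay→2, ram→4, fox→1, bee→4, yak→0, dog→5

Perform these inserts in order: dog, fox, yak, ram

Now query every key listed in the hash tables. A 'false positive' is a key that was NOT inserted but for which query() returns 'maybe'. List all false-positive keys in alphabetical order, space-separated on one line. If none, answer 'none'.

Answer: bat bee koi

Derivation:
Start: bits=000000
After insert 'dog': sets bits 0 5 -> bits=100001
After insert 'fox': sets bits 0 1 -> bits=110001
After insert 'yak': sets bits 0 3 -> bits=110101
After insert 'ram': sets bits 3 4 -> bits=110111
Not inserted: bat bee hen jay koi — query each against bits=110111:
query bat: checks bit1=1, bit4=1 (all 1) -> maybe => FALSE POSITIVE
query bee: checks bit1=1, bit4=1 (all 1) -> maybe => FALSE POSITIVE
query hen: checks bit2=0, bit4=1 (has a 0) -> no => not a false positive
query jay: checks bit1=1, bit2=0 (has a 0) -> no => not a false positive
query koi: checks bit1=1, bit4=1 (all 1) -> maybe => FALSE POSITIVE
False positives (alphabetical): bat bee koi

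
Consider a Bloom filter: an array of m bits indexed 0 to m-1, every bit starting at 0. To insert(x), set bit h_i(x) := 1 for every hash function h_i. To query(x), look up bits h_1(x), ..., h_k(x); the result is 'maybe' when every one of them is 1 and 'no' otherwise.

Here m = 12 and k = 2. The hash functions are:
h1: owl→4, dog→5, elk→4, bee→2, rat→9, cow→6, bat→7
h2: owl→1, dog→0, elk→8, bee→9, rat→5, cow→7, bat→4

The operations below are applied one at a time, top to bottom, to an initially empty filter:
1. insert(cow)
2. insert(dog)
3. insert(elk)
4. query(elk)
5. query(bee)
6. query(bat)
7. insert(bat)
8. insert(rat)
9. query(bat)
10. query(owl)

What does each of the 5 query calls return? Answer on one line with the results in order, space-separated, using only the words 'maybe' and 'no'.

Start: bits=000000000000
Op 1: insert cow -> sets bits 6 7 -> bits=000000110000
Op 2: insert dog -> sets bits 0 5 -> bits=100001110000
Op 3: insert elk -> sets bits 4 8 -> bits=100011111000
Op 4: query elk -> checks bit4=1, bit8=1 (all 1) -> maybe
Op 5: query bee -> checks bit2=0, bit9=0 (has a 0) -> no
Op 6: query bat -> checks bit4=1, bit7=1 (all 1) -> maybe
Op 7: insert bat -> sets bits 4 7 -> bits=100011111000
Op 8: insert rat -> sets bits 5 9 -> bits=100011111100
Op 9: query bat -> checks bit4=1, bit7=1 (all 1) -> maybe
Op 10: query owl -> checks bit1=0, bit4=1 (has a 0) -> no
Query results in order: maybe no maybe maybe no

Answer: maybe no maybe maybe no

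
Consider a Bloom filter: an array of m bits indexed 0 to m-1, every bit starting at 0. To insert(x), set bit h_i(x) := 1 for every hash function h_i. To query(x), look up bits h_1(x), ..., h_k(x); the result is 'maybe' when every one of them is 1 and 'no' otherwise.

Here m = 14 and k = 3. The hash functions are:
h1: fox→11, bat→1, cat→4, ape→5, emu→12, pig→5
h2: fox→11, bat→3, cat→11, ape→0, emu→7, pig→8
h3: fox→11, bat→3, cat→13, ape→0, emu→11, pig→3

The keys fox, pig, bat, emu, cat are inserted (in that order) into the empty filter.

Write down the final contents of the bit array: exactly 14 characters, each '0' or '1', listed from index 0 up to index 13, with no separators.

Start: bits=00000000000000
After insert 'fox': sets bits 11 -> bits=00000000000100
After insert 'pig': sets bits 3 5 8 -> bits=00010100100100
After insert 'bat': sets bits 1 3 -> bits=01010100100100
After insert 'emu': sets bits 7 11 12 -> bits=01010101100110
After insert 'cat': sets bits 4 11 13 -> bits=01011101100111

Answer: 01011101100111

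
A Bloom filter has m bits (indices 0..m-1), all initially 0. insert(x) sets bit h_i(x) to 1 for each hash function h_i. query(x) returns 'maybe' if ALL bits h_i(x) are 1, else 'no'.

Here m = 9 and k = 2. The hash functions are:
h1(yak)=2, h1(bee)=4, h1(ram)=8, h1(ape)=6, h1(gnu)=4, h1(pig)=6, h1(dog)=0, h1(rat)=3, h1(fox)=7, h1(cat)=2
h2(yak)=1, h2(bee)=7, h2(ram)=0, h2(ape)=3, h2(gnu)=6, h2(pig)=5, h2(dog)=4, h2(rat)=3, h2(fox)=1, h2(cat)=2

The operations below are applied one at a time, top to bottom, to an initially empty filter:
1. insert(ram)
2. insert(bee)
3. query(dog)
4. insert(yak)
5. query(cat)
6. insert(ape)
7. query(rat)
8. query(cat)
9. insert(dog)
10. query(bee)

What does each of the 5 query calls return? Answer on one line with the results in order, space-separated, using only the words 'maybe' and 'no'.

Answer: maybe maybe maybe maybe maybe

Derivation:
Start: bits=000000000
Op 1: insert ram -> sets bits 0 8 -> bits=100000001
Op 2: insert bee -> sets bits 4 7 -> bits=100010011
Op 3: query dog -> checks bit0=1, bit4=1 (all 1) -> maybe
Op 4: insert yak -> sets bits 1 2 -> bits=111010011
Op 5: query cat -> checks bit2=1 (all 1) -> maybe
Op 6: insert ape -> sets bits 3 6 -> bits=111110111
Op 7: query rat -> checks bit3=1 (all 1) -> maybe
Op 8: query cat -> checks bit2=1 (all 1) -> maybe
Op 9: insert dog -> sets bits 0 4 -> bits=111110111
Op 10: query bee -> checks bit4=1, bit7=1 (all 1) -> maybe
Query results in order: maybe maybe maybe maybe maybe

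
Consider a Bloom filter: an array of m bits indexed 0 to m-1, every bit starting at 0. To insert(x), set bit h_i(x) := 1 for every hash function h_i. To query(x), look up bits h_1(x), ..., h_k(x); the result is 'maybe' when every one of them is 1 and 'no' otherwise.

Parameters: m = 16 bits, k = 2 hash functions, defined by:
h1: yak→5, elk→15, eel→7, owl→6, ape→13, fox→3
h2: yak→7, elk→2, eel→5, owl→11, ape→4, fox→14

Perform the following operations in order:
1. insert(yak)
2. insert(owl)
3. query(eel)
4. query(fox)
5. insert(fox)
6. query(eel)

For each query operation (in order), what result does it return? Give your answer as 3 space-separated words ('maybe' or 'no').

Answer: maybe no maybe

Derivation:
Start: bits=0000000000000000
Op 1: insert yak -> sets bits 5 7 -> bits=0000010100000000
Op 2: insert owl -> sets bits 6 11 -> bits=0000011100010000
Op 3: query eel -> checks bit5=1, bit7=1 (all 1) -> maybe
Op 4: query fox -> checks bit3=0, bit14=0 (has a 0) -> no
Op 5: insert fox -> sets bits 3 14 -> bits=0001011100010010
Op 6: query eel -> checks bit5=1, bit7=1 (all 1) -> maybe
Query results in order: maybe no maybe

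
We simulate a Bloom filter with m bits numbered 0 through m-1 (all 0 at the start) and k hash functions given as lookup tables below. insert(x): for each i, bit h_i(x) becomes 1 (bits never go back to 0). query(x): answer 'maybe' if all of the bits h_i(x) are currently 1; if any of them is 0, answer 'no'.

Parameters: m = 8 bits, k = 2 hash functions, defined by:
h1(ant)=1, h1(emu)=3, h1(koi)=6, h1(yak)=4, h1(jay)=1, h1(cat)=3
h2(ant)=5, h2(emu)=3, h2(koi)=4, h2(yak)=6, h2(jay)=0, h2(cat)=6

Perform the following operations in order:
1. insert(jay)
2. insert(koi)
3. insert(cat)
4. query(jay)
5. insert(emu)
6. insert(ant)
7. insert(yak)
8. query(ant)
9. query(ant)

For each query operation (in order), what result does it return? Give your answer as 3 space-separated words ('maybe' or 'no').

Start: bits=00000000
Op 1: insert jay -> sets bits 0 1 -> bits=11000000
Op 2: insert koi -> sets bits 4 6 -> bits=11001010
Op 3: insert cat -> sets bits 3 6 -> bits=11011010
Op 4: query jay -> checks bit0=1, bit1=1 (all 1) -> maybe
Op 5: insert emu -> sets bits 3 -> bits=11011010
Op 6: insert ant -> sets bits 1 5 -> bits=11011110
Op 7: insert yak -> sets bits 4 6 -> bits=11011110
Op 8: query ant -> checks bit1=1, bit5=1 (all 1) -> maybe
Op 9: query ant -> checks bit1=1, bit5=1 (all 1) -> maybe
Query results in order: maybe maybe maybe

Answer: maybe maybe maybe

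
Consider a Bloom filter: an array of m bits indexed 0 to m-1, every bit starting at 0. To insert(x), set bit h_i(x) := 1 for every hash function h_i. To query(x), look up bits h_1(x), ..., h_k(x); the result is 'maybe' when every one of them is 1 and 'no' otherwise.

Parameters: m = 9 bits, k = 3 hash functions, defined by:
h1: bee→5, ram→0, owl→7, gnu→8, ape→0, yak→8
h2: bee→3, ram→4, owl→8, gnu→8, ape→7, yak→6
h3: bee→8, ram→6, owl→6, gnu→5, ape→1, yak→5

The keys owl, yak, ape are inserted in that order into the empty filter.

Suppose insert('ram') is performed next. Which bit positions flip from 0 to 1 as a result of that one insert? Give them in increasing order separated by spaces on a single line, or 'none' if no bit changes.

Start: bits=000000000
After insert 'owl': sets bits 6 7 8 -> bits=000000111
After insert 'yak': sets bits 5 6 8 -> bits=000001111
After insert 'ape': sets bits 0 1 7 -> bits=110001111
insert 'ram' would touch bits 0 4 6; currently bit0=1, bit4=0, bit6=1
Bits that are 0 among those (would change 0->1): 4

Answer: 4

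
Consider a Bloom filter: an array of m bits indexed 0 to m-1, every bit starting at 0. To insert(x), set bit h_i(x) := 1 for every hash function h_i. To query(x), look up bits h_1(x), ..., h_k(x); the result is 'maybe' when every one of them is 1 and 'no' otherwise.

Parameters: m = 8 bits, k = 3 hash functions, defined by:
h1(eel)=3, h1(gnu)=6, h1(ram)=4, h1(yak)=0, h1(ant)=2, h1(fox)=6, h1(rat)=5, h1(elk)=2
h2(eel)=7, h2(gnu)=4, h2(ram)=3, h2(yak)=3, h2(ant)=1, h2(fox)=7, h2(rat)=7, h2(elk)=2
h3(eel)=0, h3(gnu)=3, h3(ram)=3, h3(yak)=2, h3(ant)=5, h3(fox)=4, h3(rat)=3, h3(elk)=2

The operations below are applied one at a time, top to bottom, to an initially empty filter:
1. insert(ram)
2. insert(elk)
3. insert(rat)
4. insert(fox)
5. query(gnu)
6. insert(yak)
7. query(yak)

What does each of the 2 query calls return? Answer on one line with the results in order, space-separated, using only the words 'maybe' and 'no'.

Start: bits=00000000
Op 1: insert ram -> sets bits 3 4 -> bits=00011000
Op 2: insert elk -> sets bits 2 -> bits=00111000
Op 3: insert rat -> sets bits 3 5 7 -> bits=00111101
Op 4: insert fox -> sets bits 4 6 7 -> bits=00111111
Op 5: query gnu -> checks bit3=1, bit4=1, bit6=1 (all 1) -> maybe
Op 6: insert yak -> sets bits 0 2 3 -> bits=10111111
Op 7: query yak -> checks bit0=1, bit2=1, bit3=1 (all 1) -> maybe
Query results in order: maybe maybe

Answer: maybe maybe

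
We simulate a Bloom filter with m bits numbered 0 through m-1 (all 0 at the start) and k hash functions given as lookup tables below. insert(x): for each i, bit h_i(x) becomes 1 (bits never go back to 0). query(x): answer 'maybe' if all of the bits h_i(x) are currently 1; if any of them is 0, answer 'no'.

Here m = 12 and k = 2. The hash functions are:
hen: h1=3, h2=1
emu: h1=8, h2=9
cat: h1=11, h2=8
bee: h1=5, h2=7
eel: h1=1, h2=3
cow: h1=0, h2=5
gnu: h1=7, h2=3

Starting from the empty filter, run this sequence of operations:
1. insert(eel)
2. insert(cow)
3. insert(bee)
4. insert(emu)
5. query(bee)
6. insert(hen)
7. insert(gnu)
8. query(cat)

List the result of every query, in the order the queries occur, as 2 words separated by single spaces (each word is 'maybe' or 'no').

Start: bits=000000000000
Op 1: insert eel -> sets bits 1 3 -> bits=010100000000
Op 2: insert cow -> sets bits 0 5 -> bits=110101000000
Op 3: insert bee -> sets bits 5 7 -> bits=110101010000
Op 4: insert emu -> sets bits 8 9 -> bits=110101011100
Op 5: query bee -> checks bit5=1, bit7=1 (all 1) -> maybe
Op 6: insert hen -> sets bits 1 3 -> bits=110101011100
Op 7: insert gnu -> sets bits 3 7 -> bits=110101011100
Op 8: query cat -> checks bit8=1, bit11=0 (has a 0) -> no
Query results in order: maybe no

Answer: maybe no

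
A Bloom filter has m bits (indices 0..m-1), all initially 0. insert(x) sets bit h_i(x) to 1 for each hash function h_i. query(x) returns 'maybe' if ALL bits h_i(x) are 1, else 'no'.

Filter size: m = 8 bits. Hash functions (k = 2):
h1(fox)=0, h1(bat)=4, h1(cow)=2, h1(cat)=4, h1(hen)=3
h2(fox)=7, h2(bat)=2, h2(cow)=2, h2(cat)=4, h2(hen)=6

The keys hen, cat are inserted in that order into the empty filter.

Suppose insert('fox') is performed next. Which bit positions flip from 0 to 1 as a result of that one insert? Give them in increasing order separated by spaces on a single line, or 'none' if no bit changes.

Answer: 0 7

Derivation:
Start: bits=00000000
After insert 'hen': sets bits 3 6 -> bits=00010010
After insert 'cat': sets bits 4 -> bits=00011010
insert 'fox' would touch bits 0 7; currently bit0=0, bit7=0
Bits that are 0 among those (would change 0->1): 0 7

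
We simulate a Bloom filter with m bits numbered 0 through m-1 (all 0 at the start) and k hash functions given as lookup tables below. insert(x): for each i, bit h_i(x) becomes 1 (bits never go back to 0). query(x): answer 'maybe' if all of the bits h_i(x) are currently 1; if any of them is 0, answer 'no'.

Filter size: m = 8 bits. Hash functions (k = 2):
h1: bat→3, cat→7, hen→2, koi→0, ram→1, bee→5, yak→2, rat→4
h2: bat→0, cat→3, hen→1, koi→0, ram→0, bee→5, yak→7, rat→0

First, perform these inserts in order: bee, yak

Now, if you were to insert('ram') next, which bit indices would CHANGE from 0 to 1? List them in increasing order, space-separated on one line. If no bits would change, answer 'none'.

Start: bits=00000000
After insert 'bee': sets bits 5 -> bits=00000100
After insert 'yak': sets bits 2 7 -> bits=00100101
insert 'ram' would touch bits 0 1; currently bit0=0, bit1=0
Bits that are 0 among those (would change 0->1): 0 1

Answer: 0 1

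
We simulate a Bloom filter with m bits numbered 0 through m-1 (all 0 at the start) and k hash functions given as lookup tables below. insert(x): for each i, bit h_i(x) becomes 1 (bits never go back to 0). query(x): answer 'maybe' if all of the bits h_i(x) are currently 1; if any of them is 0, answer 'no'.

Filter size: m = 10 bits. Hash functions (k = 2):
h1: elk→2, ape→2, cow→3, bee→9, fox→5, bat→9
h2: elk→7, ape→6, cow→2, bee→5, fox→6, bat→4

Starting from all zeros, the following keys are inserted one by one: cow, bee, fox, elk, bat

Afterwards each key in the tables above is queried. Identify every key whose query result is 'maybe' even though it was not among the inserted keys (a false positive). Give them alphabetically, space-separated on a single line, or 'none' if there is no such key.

Start: bits=0000000000
After insert 'cow': sets bits 2 3 -> bits=0011000000
After insert 'bee': sets bits 5 9 -> bits=0011010001
After insert 'fox': sets bits 5 6 -> bits=0011011001
After insert 'elk': sets bits 2 7 -> bits=0011011101
After insert 'bat': sets bits 4 9 -> bits=0011111101
Not inserted: ape — query each against bits=0011111101:
query ape: checks bit2=1, bit6=1 (all 1) -> maybe => FALSE POSITIVE
False positives (alphabetical): ape

Answer: ape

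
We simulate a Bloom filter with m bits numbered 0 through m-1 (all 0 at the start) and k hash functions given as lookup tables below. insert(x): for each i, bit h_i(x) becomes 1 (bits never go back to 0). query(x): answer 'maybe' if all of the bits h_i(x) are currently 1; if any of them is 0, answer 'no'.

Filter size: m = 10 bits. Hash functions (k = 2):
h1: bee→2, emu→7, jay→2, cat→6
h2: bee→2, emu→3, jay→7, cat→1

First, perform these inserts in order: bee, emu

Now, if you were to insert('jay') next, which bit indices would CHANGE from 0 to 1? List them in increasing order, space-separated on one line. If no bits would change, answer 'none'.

Start: bits=0000000000
After insert 'bee': sets bits 2 -> bits=0010000000
After insert 'emu': sets bits 3 7 -> bits=0011000100
insert 'jay' would touch bits 2 7; currently bit2=1, bit7=1
Bits that are 0 among those (would change 0->1): none

Answer: none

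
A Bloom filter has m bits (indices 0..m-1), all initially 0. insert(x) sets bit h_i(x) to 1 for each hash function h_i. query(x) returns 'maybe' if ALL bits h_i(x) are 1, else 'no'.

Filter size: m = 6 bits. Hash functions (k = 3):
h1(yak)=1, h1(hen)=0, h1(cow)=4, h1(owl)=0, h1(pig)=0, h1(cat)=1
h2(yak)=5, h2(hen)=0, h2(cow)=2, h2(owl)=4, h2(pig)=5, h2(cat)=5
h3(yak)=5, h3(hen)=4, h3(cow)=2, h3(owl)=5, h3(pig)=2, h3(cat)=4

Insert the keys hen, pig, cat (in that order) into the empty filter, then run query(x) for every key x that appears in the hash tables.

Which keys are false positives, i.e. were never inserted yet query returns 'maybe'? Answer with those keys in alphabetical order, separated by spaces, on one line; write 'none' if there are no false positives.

Start: bits=000000
After insert 'hen': sets bits 0 4 -> bits=100010
After insert 'pig': sets bits 0 2 5 -> bits=101011
After insert 'cat': sets bits 1 4 5 -> bits=111011
Not inserted: cow owl yak — query each against bits=111011:
query cow: checks bit2=1, bit4=1 (all 1) -> maybe => FALSE POSITIVE
query owl: checks bit0=1, bit4=1, bit5=1 (all 1) -> maybe => FALSE POSITIVE
query yak: checks bit1=1, bit5=1 (all 1) -> maybe => FALSE POSITIVE
False positives (alphabetical): cow owl yak

Answer: cow owl yak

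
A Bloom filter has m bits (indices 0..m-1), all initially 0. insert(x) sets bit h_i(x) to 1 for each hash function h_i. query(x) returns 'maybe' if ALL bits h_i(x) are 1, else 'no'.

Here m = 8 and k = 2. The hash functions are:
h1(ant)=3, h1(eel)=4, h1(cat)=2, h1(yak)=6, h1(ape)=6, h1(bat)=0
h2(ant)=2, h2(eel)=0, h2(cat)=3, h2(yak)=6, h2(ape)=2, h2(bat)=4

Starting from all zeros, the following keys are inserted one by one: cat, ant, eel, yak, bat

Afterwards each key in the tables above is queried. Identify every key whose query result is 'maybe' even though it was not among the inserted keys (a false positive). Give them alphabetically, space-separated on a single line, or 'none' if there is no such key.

Answer: ape

Derivation:
Start: bits=00000000
After insert 'cat': sets bits 2 3 -> bits=00110000
After insert 'ant': sets bits 2 3 -> bits=00110000
After insert 'eel': sets bits 0 4 -> bits=10111000
After insert 'yak': sets bits 6 -> bits=10111010
After insert 'bat': sets bits 0 4 -> bits=10111010
Not inserted: ape — query each against bits=10111010:
query ape: checks bit2=1, bit6=1 (all 1) -> maybe => FALSE POSITIVE
False positives (alphabetical): ape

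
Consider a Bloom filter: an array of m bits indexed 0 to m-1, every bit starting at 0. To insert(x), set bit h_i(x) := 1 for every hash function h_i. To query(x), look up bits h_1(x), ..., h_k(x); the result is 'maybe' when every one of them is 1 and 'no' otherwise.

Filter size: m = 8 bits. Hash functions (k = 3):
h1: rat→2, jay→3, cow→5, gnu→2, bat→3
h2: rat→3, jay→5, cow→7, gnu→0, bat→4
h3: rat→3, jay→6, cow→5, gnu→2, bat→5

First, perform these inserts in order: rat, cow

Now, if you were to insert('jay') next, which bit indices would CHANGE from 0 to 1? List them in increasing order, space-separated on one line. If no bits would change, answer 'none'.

Answer: 6

Derivation:
Start: bits=00000000
After insert 'rat': sets bits 2 3 -> bits=00110000
After insert 'cow': sets bits 5 7 -> bits=00110101
insert 'jay' would touch bits 3 5 6; currently bit3=1, bit5=1, bit6=0
Bits that are 0 among those (would change 0->1): 6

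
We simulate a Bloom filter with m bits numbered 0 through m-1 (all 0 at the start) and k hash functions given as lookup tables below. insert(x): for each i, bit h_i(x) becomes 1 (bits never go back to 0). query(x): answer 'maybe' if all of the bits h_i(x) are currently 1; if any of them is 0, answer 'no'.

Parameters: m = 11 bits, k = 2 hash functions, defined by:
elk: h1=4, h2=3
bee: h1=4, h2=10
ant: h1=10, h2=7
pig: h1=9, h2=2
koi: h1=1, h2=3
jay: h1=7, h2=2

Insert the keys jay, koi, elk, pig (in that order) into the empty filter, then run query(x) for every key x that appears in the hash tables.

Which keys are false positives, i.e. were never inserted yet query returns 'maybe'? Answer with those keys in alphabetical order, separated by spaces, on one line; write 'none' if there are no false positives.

Start: bits=00000000000
After insert 'jay': sets bits 2 7 -> bits=00100001000
After insert 'koi': sets bits 1 3 -> bits=01110001000
After insert 'elk': sets bits 3 4 -> bits=01111001000
After insert 'pig': sets bits 2 9 -> bits=01111001010
Not inserted: ant bee — query each against bits=01111001010:
query ant: checks bit7=1, bit10=0 (has a 0) -> no => not a false positive
query bee: checks bit4=1, bit10=0 (has a 0) -> no => not a false positive
False positives (alphabetical): none

Answer: none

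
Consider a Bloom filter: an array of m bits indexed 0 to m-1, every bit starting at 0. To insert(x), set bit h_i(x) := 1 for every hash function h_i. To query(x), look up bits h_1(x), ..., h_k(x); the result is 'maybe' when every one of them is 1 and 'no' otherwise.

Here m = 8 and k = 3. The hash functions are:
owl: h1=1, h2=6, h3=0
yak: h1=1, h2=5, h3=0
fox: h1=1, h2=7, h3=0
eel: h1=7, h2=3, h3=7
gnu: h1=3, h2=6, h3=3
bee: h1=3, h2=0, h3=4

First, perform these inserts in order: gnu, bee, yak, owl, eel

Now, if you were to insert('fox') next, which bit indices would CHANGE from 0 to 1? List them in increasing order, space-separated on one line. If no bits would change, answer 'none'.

Start: bits=00000000
After insert 'gnu': sets bits 3 6 -> bits=00010010
After insert 'bee': sets bits 0 3 4 -> bits=10011010
After insert 'yak': sets bits 0 1 5 -> bits=11011110
After insert 'owl': sets bits 0 1 6 -> bits=11011110
After insert 'eel': sets bits 3 7 -> bits=11011111
insert 'fox' would touch bits 0 1 7; currently bit0=1, bit1=1, bit7=1
Bits that are 0 among those (would change 0->1): none

Answer: none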